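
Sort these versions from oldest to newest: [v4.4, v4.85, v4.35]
[v4.4, v4.35, v4.85]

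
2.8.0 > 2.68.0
False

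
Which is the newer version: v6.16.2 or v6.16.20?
v6.16.20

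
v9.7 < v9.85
True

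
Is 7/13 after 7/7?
Yes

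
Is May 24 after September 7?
No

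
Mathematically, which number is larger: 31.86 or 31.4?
31.86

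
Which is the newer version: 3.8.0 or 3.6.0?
3.8.0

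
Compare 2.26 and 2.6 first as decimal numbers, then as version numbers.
As decimals: 2.26 < 2.6. As versions: v2.26 > v2.6 (minor version 26 > 6).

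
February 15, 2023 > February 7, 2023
True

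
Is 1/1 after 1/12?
No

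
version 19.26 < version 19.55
True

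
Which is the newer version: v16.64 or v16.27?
v16.64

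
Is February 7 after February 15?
No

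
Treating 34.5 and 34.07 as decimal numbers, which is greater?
34.5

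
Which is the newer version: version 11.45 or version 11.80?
version 11.80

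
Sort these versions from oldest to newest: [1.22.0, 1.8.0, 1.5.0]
[1.5.0, 1.8.0, 1.22.0]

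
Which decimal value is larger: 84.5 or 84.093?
84.5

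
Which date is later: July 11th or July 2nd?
July 11th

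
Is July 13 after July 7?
Yes. Day 13 comes after day 7 in July — this is a date comparison, not a decimal one (the decimal 7.13 would be smaller than 7.7).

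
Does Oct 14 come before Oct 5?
No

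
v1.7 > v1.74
False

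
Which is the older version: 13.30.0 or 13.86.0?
13.30.0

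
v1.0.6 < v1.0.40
True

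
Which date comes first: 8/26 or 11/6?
8/26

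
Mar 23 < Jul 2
True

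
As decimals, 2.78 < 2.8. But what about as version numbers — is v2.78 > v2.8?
True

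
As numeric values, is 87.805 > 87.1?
True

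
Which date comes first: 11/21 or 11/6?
11/6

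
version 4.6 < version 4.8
True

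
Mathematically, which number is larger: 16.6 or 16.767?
16.767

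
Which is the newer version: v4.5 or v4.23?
v4.23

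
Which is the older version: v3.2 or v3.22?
v3.2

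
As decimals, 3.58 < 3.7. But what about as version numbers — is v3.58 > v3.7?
True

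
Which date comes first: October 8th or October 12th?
October 8th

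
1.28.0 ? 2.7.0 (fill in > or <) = <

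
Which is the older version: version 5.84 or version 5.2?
version 5.2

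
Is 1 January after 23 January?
No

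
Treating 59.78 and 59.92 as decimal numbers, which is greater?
59.92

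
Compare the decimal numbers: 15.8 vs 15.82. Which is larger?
15.82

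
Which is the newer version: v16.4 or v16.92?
v16.92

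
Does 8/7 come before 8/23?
Yes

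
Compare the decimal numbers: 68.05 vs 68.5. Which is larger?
68.5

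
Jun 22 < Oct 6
True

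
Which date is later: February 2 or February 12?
February 12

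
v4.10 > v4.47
False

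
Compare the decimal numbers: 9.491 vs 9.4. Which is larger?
9.491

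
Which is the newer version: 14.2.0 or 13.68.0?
14.2.0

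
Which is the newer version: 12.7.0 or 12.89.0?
12.89.0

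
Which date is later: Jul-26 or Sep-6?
Sep-6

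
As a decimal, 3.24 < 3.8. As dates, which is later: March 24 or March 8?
March 24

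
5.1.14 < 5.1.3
False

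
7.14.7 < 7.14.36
True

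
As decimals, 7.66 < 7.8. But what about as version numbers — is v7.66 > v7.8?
True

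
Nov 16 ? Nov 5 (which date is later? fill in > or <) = >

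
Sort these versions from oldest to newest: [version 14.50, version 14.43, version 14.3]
[version 14.3, version 14.43, version 14.50]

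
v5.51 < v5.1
False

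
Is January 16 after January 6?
Yes. Day 16 comes after day 6 in January — this is a date comparison, not a decimal one (the decimal 1.16 would be smaller than 1.6).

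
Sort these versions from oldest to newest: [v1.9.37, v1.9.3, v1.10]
[v1.9.3, v1.9.37, v1.10]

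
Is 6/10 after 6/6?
Yes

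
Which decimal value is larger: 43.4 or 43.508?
43.508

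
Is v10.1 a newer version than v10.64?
No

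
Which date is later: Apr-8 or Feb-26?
Apr-8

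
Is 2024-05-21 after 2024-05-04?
Yes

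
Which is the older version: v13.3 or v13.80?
v13.3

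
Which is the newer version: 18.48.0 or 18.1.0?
18.48.0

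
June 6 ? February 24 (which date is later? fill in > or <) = >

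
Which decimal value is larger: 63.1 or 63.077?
63.1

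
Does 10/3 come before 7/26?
No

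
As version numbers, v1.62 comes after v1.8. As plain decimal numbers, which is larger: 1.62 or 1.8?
1.8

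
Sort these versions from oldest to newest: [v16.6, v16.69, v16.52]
[v16.6, v16.52, v16.69]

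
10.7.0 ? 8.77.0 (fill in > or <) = >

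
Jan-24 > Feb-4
False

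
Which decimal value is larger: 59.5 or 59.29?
59.5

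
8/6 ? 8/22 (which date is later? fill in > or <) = <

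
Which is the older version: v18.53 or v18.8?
v18.8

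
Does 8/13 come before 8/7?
No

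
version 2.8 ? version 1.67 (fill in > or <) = >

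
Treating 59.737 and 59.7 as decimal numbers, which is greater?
59.737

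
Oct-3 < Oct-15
True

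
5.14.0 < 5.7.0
False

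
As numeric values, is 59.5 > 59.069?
True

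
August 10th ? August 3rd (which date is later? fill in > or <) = >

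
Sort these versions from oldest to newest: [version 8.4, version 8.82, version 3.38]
[version 3.38, version 8.4, version 8.82]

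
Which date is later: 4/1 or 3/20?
4/1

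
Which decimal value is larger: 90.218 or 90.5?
90.5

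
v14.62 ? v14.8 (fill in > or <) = >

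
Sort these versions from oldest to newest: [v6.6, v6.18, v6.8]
[v6.6, v6.8, v6.18]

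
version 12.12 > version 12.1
True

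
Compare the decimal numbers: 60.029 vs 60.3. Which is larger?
60.3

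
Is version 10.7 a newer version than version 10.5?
Yes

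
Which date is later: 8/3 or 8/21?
8/21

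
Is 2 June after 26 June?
No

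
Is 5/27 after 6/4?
No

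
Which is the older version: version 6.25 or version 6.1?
version 6.1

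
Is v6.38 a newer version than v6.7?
Yes. Version numbers are compared segment by segment as integers, not as decimals: minor version 38 > 7, so v6.38 > v6.7 (even though the decimal 6.38 < 6.7).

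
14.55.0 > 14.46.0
True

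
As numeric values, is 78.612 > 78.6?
True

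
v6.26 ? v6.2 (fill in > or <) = >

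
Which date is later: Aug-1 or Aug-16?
Aug-16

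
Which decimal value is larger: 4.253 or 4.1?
4.253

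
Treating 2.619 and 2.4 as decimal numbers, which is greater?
2.619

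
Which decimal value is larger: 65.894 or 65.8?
65.894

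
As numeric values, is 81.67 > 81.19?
True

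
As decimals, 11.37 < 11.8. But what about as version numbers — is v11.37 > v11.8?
True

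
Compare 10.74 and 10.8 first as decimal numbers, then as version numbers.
As decimals: 10.74 < 10.8. As versions: v10.74 > v10.8 (minor version 74 > 8).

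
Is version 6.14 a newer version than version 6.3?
Yes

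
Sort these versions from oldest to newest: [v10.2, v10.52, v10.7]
[v10.2, v10.7, v10.52]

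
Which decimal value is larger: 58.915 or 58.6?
58.915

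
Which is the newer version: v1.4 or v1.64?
v1.64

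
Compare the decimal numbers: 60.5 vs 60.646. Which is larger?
60.646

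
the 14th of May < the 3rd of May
False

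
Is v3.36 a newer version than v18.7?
No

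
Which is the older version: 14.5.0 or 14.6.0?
14.5.0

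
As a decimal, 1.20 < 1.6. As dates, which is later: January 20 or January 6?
January 20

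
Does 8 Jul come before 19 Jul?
Yes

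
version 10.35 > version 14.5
False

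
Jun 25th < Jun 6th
False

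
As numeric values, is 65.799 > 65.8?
False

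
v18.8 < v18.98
True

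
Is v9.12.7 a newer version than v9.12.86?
No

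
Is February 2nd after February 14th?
No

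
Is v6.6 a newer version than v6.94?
No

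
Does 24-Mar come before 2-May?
Yes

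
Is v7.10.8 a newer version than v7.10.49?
No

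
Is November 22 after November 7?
Yes. Day 22 comes after day 7 in November — this is a date comparison, not a decimal one (the decimal 11.22 would be smaller than 11.7).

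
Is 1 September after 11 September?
No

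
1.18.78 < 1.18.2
False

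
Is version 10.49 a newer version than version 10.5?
Yes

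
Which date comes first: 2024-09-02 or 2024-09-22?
2024-09-02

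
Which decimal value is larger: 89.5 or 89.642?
89.642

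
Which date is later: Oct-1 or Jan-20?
Oct-1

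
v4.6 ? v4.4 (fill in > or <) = >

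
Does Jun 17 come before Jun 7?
No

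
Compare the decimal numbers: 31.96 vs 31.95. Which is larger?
31.96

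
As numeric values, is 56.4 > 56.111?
True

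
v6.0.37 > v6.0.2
True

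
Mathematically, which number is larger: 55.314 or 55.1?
55.314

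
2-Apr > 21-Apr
False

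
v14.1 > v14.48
False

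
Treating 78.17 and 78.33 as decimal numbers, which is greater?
78.33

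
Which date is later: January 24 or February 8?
February 8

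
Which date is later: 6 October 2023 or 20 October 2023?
20 October 2023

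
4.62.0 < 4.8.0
False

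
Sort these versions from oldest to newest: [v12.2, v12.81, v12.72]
[v12.2, v12.72, v12.81]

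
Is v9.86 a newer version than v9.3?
Yes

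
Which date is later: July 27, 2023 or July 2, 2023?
July 27, 2023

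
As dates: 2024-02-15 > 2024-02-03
True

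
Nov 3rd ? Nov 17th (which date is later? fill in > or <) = <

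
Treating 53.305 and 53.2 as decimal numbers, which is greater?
53.305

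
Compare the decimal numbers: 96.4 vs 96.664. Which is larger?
96.664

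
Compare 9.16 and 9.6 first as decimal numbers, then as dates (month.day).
As decimals: 9.16 < 9.6. As dates: 9/16 is later than 9/6 (day 16 > day 6).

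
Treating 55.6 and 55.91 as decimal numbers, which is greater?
55.91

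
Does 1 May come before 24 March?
No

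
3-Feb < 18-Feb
True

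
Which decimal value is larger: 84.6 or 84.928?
84.928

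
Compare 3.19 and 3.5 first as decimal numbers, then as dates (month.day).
As decimals: 3.19 < 3.5. As dates: 3/19 is later than 3/5 (day 19 > day 5).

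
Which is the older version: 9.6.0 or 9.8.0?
9.6.0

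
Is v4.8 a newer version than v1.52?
Yes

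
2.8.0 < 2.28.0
True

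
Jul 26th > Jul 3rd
True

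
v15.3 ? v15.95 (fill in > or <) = <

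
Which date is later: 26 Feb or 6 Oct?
6 Oct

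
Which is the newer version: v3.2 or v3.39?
v3.39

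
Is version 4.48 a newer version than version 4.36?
Yes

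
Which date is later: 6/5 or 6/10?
6/10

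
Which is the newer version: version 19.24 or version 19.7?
version 19.24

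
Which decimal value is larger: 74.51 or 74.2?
74.51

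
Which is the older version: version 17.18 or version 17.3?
version 17.3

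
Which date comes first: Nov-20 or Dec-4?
Nov-20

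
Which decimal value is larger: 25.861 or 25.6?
25.861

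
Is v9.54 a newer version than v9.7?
Yes. Version numbers are compared segment by segment as integers, not as decimals: minor version 54 > 7, so v9.54 > v9.7 (even though the decimal 9.54 < 9.7).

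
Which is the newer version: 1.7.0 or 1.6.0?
1.7.0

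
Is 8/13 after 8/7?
Yes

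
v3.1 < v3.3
True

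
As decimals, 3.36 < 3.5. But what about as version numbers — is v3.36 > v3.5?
True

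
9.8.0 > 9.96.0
False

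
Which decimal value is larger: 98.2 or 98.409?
98.409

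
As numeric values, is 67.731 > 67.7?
True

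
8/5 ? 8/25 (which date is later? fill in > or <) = <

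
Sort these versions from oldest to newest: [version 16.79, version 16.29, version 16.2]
[version 16.2, version 16.29, version 16.79]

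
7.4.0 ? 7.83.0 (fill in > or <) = <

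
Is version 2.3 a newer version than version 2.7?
No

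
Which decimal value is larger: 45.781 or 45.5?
45.781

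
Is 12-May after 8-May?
Yes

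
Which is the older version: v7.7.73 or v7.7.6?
v7.7.6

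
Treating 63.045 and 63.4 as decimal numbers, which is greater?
63.4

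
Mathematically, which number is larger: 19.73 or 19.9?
19.9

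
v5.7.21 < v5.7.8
False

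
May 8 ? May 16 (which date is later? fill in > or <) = <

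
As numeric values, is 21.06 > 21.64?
False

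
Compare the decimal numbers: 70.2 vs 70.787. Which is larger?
70.787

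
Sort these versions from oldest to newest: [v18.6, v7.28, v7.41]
[v7.28, v7.41, v18.6]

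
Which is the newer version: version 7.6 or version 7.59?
version 7.59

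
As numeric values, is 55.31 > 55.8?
False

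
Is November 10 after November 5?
Yes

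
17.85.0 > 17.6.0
True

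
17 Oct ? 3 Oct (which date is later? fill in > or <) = >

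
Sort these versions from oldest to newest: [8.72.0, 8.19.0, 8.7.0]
[8.7.0, 8.19.0, 8.72.0]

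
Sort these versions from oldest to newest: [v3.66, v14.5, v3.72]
[v3.66, v3.72, v14.5]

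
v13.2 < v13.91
True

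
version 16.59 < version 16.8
False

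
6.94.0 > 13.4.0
False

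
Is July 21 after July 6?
Yes. Day 21 comes after day 6 in July — this is a date comparison, not a decimal one (the decimal 7.21 would be smaller than 7.6).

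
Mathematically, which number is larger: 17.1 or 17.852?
17.852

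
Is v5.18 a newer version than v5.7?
Yes. Version numbers are compared segment by segment as integers, not as decimals: minor version 18 > 7, so v5.18 > v5.7 (even though the decimal 5.18 < 5.7).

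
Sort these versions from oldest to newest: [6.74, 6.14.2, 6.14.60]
[6.14.2, 6.14.60, 6.74]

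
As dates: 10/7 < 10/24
True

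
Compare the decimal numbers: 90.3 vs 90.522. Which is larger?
90.522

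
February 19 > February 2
True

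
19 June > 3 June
True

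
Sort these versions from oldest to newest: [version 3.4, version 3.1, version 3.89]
[version 3.1, version 3.4, version 3.89]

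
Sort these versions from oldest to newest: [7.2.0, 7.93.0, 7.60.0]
[7.2.0, 7.60.0, 7.93.0]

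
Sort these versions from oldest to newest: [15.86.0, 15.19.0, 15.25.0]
[15.19.0, 15.25.0, 15.86.0]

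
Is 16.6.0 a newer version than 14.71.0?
Yes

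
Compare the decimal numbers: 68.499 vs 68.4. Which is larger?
68.499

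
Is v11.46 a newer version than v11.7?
Yes. Version numbers are compared segment by segment as integers, not as decimals: minor version 46 > 7, so v11.46 > v11.7 (even though the decimal 11.46 < 11.7).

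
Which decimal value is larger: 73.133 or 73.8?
73.8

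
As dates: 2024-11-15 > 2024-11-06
True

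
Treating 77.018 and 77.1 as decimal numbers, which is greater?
77.1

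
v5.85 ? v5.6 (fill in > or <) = >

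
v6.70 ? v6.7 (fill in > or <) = >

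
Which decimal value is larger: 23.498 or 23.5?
23.5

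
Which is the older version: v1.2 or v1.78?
v1.2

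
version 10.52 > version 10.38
True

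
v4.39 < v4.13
False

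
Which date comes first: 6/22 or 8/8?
6/22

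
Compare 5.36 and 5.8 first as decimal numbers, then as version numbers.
As decimals: 5.36 < 5.8. As versions: v5.36 > v5.8 (minor version 36 > 8).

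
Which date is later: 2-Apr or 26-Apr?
26-Apr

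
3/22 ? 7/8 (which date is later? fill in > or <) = <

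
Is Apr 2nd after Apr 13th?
No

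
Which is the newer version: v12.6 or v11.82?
v12.6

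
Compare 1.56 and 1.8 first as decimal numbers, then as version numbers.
As decimals: 1.56 < 1.8. As versions: v1.56 > v1.8 (minor version 56 > 8).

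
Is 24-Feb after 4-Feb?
Yes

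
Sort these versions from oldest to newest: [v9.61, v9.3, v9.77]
[v9.3, v9.61, v9.77]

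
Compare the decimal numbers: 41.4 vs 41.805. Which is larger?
41.805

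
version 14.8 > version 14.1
True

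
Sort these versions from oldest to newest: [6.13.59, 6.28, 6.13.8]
[6.13.8, 6.13.59, 6.28]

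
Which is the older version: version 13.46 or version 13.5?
version 13.5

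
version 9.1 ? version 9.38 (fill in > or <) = <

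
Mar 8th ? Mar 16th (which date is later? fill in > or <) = <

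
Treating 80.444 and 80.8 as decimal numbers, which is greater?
80.8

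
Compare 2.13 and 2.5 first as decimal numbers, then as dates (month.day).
As decimals: 2.13 < 2.5. As dates: 2/13 is later than 2/5 (day 13 > day 5).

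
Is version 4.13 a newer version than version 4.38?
No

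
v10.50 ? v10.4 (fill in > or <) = >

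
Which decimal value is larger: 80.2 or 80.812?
80.812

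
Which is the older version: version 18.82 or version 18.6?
version 18.6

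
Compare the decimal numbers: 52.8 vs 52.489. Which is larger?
52.8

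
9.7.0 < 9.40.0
True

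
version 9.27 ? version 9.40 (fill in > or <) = <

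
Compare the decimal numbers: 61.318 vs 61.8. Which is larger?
61.8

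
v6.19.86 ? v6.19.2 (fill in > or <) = >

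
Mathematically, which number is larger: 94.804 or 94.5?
94.804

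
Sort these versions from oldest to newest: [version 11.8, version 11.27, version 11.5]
[version 11.5, version 11.8, version 11.27]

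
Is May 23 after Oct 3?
No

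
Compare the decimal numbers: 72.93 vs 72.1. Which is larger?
72.93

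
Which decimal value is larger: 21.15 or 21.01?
21.15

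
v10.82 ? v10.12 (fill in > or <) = >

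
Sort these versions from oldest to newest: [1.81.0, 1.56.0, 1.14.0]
[1.14.0, 1.56.0, 1.81.0]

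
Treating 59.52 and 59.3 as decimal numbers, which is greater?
59.52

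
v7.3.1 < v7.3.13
True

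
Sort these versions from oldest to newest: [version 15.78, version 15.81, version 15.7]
[version 15.7, version 15.78, version 15.81]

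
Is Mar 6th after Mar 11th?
No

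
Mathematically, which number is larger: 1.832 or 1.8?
1.832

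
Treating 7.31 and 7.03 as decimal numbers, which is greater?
7.31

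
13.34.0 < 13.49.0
True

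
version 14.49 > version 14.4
True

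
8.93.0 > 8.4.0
True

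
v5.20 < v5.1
False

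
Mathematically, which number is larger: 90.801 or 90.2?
90.801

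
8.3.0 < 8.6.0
True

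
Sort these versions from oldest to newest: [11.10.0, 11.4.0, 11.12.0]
[11.4.0, 11.10.0, 11.12.0]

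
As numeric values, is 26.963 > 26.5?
True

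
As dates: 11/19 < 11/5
False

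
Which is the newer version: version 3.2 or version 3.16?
version 3.16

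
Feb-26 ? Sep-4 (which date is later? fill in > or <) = <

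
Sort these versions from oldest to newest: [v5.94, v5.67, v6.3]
[v5.67, v5.94, v6.3]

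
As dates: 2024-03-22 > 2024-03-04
True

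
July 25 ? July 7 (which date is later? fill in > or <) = >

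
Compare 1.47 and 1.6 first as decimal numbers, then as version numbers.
As decimals: 1.47 < 1.6. As versions: v1.47 > v1.6 (minor version 47 > 6).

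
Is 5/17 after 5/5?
Yes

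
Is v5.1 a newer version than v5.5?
No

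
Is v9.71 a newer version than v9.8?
Yes. Version numbers are compared segment by segment as integers, not as decimals: minor version 71 > 8, so v9.71 > v9.8 (even though the decimal 9.71 < 9.8).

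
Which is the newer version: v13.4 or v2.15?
v13.4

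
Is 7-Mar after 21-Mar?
No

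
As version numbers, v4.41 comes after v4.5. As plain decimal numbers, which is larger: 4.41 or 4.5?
4.5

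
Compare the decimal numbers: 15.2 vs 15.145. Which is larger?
15.2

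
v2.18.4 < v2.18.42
True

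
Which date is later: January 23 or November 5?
November 5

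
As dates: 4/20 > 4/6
True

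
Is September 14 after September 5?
Yes. Day 14 comes after day 5 in September — this is a date comparison, not a decimal one (the decimal 9.14 would be smaller than 9.5).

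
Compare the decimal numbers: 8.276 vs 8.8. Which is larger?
8.8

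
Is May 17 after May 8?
Yes. Day 17 comes after day 8 in May — this is a date comparison, not a decimal one (the decimal 5.17 would be smaller than 5.8).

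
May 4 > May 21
False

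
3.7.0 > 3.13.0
False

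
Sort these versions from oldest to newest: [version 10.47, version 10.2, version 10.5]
[version 10.2, version 10.5, version 10.47]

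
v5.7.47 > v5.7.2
True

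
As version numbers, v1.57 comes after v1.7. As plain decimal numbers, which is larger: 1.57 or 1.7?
1.7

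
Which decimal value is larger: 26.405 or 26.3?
26.405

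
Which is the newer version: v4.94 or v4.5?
v4.94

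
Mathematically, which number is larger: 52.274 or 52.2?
52.274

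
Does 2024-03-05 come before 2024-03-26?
Yes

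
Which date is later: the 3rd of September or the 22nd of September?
the 22nd of September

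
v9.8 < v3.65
False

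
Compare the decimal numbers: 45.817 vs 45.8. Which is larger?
45.817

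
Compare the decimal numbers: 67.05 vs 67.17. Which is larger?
67.17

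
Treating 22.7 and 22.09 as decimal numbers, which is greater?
22.7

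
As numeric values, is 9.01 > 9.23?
False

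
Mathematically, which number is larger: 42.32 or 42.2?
42.32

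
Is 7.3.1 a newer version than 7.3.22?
No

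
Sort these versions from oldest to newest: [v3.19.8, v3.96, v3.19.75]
[v3.19.8, v3.19.75, v3.96]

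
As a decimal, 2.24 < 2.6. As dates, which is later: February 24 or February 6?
February 24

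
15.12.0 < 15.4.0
False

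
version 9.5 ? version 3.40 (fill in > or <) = >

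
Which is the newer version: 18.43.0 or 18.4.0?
18.43.0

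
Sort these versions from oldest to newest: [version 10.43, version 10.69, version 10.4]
[version 10.4, version 10.43, version 10.69]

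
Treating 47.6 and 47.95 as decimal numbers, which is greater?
47.95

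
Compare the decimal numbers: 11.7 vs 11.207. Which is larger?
11.7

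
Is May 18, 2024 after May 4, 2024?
Yes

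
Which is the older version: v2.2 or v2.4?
v2.2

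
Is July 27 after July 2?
Yes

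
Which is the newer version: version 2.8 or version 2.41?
version 2.41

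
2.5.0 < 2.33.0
True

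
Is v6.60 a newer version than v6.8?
Yes. Version numbers are compared segment by segment as integers, not as decimals: minor version 60 > 8, so v6.60 > v6.8 (even though the decimal 6.60 < 6.8).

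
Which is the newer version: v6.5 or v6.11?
v6.11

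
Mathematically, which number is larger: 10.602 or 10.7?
10.7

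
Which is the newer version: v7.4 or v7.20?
v7.20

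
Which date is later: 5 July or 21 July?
21 July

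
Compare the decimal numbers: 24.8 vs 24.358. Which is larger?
24.8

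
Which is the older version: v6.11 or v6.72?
v6.11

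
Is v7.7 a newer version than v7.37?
No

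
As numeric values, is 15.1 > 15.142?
False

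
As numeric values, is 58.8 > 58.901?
False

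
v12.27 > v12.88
False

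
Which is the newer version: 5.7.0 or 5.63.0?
5.63.0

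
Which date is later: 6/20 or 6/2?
6/20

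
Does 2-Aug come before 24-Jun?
No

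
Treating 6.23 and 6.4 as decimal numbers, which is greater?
6.4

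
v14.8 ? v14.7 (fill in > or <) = >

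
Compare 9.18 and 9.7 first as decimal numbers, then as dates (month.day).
As decimals: 9.18 < 9.7. As dates: 9/18 is later than 9/7 (day 18 > day 7).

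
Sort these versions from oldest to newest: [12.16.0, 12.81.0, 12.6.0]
[12.6.0, 12.16.0, 12.81.0]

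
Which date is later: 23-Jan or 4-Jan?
23-Jan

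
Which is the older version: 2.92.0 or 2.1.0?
2.1.0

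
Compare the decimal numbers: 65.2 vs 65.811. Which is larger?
65.811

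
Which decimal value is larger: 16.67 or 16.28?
16.67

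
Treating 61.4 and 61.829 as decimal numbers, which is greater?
61.829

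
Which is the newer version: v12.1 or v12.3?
v12.3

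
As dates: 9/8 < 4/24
False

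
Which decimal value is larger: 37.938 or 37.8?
37.938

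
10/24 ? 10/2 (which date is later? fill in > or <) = >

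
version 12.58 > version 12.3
True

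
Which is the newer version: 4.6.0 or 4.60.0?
4.60.0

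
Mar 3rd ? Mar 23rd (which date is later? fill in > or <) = <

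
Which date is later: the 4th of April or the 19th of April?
the 19th of April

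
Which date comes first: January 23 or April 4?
January 23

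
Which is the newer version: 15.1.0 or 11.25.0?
15.1.0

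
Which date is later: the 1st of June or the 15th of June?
the 15th of June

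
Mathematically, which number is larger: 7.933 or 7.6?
7.933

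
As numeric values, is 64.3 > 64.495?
False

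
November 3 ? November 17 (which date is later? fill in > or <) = <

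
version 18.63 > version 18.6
True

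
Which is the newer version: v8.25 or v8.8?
v8.25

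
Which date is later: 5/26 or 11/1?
11/1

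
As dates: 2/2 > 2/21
False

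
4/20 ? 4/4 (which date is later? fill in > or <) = >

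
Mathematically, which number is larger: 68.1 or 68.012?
68.1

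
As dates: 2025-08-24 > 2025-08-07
True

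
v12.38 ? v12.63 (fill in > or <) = <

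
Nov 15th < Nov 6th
False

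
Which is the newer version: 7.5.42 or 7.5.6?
7.5.42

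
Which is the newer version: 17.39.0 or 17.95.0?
17.95.0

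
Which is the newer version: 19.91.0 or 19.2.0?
19.91.0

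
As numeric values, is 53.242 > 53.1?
True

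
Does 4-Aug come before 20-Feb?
No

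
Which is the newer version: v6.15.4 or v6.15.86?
v6.15.86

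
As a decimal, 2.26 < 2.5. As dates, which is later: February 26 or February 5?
February 26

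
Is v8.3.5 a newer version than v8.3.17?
No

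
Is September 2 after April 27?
Yes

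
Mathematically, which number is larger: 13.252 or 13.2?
13.252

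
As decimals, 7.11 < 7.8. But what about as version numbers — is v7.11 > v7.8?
True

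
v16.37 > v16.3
True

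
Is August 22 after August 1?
Yes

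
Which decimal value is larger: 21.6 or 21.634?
21.634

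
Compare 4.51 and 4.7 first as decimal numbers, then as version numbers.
As decimals: 4.51 < 4.7. As versions: v4.51 > v4.7 (minor version 51 > 7).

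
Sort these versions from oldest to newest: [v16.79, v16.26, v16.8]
[v16.8, v16.26, v16.79]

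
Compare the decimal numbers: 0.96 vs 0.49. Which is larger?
0.96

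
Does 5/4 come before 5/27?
Yes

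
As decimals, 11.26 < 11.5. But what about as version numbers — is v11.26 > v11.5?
True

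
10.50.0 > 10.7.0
True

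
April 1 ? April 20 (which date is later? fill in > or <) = <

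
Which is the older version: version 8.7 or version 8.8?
version 8.7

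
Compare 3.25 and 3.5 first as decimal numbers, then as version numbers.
As decimals: 3.25 < 3.5. As versions: v3.25 > v3.5 (minor version 25 > 5).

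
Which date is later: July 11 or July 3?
July 11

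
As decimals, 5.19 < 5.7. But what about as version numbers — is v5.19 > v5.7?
True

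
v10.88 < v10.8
False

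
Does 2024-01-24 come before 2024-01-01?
No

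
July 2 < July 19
True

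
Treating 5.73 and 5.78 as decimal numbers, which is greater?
5.78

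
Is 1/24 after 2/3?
No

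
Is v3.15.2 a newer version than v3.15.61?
No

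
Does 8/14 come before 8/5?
No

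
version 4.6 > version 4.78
False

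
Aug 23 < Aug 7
False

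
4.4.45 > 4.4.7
True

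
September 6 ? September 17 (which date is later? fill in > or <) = <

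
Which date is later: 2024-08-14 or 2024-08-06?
2024-08-14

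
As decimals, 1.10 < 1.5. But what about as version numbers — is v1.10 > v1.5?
True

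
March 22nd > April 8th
False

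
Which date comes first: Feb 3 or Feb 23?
Feb 3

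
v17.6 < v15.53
False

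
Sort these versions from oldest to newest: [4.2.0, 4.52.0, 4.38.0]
[4.2.0, 4.38.0, 4.52.0]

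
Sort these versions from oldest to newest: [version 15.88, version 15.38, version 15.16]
[version 15.16, version 15.38, version 15.88]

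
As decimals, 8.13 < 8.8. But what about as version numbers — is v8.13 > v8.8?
True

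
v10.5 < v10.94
True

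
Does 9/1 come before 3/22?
No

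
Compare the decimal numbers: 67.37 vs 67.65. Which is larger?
67.65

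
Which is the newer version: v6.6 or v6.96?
v6.96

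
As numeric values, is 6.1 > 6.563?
False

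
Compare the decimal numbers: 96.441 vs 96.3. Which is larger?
96.441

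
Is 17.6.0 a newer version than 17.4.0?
Yes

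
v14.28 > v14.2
True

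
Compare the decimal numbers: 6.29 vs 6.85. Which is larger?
6.85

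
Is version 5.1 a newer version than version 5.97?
No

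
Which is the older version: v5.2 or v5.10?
v5.2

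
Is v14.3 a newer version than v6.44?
Yes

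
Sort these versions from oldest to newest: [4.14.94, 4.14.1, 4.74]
[4.14.1, 4.14.94, 4.74]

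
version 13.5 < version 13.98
True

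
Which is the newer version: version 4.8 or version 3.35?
version 4.8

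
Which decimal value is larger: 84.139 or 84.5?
84.5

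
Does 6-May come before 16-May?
Yes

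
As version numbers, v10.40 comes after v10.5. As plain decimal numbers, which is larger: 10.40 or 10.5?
10.5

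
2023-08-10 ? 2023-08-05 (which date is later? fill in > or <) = >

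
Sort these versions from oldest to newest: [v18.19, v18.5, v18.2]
[v18.2, v18.5, v18.19]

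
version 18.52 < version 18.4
False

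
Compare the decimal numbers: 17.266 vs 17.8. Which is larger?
17.8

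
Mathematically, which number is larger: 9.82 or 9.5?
9.82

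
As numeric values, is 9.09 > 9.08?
True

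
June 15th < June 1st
False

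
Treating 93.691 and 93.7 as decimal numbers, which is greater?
93.7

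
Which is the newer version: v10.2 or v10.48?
v10.48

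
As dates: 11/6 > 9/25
True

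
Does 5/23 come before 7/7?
Yes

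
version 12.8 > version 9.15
True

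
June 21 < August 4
True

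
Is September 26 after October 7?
No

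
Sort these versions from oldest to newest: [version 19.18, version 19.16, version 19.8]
[version 19.8, version 19.16, version 19.18]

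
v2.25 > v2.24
True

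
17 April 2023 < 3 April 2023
False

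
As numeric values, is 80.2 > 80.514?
False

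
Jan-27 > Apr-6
False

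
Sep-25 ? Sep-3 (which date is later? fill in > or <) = >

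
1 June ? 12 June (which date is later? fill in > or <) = <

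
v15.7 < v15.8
True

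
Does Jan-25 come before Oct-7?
Yes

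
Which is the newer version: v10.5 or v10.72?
v10.72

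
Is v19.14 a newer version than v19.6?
Yes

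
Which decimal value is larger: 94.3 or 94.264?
94.3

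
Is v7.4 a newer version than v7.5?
No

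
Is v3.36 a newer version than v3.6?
Yes. Version numbers are compared segment by segment as integers, not as decimals: minor version 36 > 6, so v3.36 > v3.6 (even though the decimal 3.36 < 3.6).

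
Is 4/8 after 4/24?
No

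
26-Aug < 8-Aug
False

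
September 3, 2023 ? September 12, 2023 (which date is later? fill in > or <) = <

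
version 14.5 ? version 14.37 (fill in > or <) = <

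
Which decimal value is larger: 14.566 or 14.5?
14.566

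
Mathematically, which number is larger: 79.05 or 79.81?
79.81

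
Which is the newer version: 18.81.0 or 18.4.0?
18.81.0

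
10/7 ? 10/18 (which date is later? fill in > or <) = <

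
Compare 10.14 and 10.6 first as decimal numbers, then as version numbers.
As decimals: 10.14 < 10.6. As versions: v10.14 > v10.6 (minor version 14 > 6).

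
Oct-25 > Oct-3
True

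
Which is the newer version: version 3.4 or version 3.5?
version 3.5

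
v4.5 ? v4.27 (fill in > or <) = <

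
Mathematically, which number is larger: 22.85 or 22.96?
22.96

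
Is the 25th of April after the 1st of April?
Yes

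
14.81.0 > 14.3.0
True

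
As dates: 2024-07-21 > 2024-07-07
True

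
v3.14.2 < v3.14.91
True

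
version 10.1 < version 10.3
True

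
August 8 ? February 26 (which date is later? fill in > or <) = >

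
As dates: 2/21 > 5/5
False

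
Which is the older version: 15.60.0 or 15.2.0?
15.2.0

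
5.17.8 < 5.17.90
True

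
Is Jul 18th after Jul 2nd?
Yes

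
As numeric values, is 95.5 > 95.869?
False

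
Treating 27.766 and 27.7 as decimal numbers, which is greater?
27.766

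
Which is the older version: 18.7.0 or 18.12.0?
18.7.0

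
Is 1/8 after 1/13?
No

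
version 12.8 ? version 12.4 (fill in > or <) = >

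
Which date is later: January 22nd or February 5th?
February 5th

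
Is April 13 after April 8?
Yes. Day 13 comes after day 8 in April — this is a date comparison, not a decimal one (the decimal 4.13 would be smaller than 4.8).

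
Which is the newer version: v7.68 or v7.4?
v7.68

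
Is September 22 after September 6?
Yes. Day 22 comes after day 6 in September — this is a date comparison, not a decimal one (the decimal 9.22 would be smaller than 9.6).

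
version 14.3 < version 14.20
True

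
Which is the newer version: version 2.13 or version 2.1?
version 2.13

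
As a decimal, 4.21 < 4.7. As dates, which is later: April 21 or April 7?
April 21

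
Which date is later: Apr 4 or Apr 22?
Apr 22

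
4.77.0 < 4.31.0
False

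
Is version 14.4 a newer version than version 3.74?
Yes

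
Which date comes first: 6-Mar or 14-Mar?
6-Mar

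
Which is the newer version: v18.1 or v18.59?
v18.59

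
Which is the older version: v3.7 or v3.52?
v3.7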